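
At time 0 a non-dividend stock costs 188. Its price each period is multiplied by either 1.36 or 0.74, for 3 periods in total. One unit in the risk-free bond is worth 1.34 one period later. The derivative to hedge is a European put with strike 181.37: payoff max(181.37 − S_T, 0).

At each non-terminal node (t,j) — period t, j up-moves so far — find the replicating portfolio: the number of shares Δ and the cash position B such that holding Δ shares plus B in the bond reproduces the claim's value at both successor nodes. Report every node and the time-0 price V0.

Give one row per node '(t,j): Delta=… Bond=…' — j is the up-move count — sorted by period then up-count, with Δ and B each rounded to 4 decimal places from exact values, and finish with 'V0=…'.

(0,0): Delta=-0.0127 Bond=2.4326
(1,0): Delta=-0.3641 Bond=52.1544
(1,1): Delta=-0.0063 Bond=1.6299
(2,0): Delta=-1.0000 Bond=135.3507
(2,1): Delta=-0.3526 Bond=67.7047
(2,2): Delta=0.0000 Bond=0.0000
V0=0.0534

The replicating-portfolio and risk-neutral prices coincide; use p* = (1.34−0.74)/(1.36−0.74) = 0.9677 for the latter.
Payoff layer (t=3): V(3,0)=105.1879, V(3,1)=41.3596, V(3,2)=0.0000, V(3,3)=0.0000
(2,0): S=102.9488. Δ = (V_up−V_dn)/(S_up−S_dn) = (41.3596−105.1879)/(140.0104−76.1821) = -1.0000. V = [p*·41.3596 + (1−p*)·105.1879]/1.34 = 32.4019. B = V − Δ·S = 135.3507.
(2,1): S=189.2032. Δ = (V_up−V_dn)/(S_up−S_dn) = (0.0000−41.3596)/(257.3164−140.0104) = -0.3526. V = [p*·0.0000 + (1−p*)·41.3596]/1.34 = 0.9957. B = V − Δ·S = 67.7047.
(2,2): S=347.7248. Δ = (V_up−V_dn)/(S_up−S_dn) = (0.0000−0.0000)/(472.9057−257.3164) = 0.0000. V = [p*·0.0000 + (1−p*)·0.0000]/1.34 = 0.0000. B = V − Δ·S = 0.0000.
(1,0): S=139.1200. Δ = (V_up−V_dn)/(S_up−S_dn) = (0.9957−32.4019)/(189.2032−102.9488) = -0.3641. V = [p*·0.9957 + (1−p*)·32.4019]/1.34 = 1.4991. B = V − Δ·S = 52.1544.
(1,1): S=255.6800. Δ = (V_up−V_dn)/(S_up−S_dn) = (0.0000−0.9957)/(347.7248−189.2032) = -0.0063. V = [p*·0.0000 + (1−p*)·0.9957]/1.34 = 0.0240. B = V − Δ·S = 1.6299.
(0,0): S=188.0000. Δ = (V_up−V_dn)/(S_up−S_dn) = (0.0240−1.4991)/(255.6800−139.1200) = -0.0127. V = [p*·0.0240 + (1−p*)·1.4991]/1.34 = 0.0534. B = V − Δ·S = 2.4326.
Root portfolio cost Δ·188+B reproduces V0=0.0534.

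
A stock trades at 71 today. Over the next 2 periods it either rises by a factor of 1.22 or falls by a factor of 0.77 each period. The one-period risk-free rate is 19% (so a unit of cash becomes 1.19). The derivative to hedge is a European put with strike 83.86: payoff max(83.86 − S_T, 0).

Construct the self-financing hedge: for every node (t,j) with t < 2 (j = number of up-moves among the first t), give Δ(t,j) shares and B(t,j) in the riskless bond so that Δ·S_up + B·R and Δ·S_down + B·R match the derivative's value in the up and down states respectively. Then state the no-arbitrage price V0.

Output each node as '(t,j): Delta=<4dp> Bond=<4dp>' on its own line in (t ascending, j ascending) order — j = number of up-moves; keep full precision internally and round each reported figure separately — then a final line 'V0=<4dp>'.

(0,0): Delta=-0.4644 Bond=34.6151
(1,0): Delta=-1.0000 Bond=70.4706
(1,1): Delta=-0.4403 Bond=39.1006
V0=1.6393

The replicating-portfolio and risk-neutral prices coincide; use p* = (1.19−0.77)/(1.22−0.77) = 0.9333 for the latter.
Payoff layer (t=2): V(2,0)=41.7641, V(2,1)=17.1626, V(2,2)=0.0000
Node (1,0) S=54.6700: V=(p*·17.1626+(1−p*)·41.7641)/1.19=15.8006; Δ=(17.1626−41.7641)/(66.6974−42.0959)=-1.0000; B=V−Δ·S=70.4706
Node (1,1) S=86.6200: V=(p*·0.0000+(1−p*)·17.1626)/1.19=0.9615; Δ=(0.0000−17.1626)/(105.6764−66.6974)=-0.4403; B=V−Δ·S=39.1006
Node (0,0) S=71.0000: V=(p*·0.9615+(1−p*)·15.8006)/1.19=1.6393; Δ=(0.9615−15.8006)/(86.6200−54.6700)=-0.4644; B=V−Δ·S=34.6151
The time-0 hedge costs 1.6393, which is the no-arbitrage price.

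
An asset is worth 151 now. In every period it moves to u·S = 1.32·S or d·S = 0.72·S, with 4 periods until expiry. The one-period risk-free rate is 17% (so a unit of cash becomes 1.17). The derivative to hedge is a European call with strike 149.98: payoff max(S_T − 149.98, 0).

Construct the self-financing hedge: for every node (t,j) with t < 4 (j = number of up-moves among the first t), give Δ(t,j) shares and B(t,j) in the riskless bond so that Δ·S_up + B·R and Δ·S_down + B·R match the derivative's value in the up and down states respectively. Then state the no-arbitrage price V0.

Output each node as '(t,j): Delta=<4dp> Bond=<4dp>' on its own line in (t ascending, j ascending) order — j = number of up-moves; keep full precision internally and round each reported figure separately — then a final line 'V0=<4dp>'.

(0,0): Delta=0.8968 Bond=-60.8012
(1,0): Delta=0.6304 Bond=-42.1756
(1,1): Delta=0.9452 Bond=-80.7913
(2,0): Delta=0.0000 Bond=0.0000
(2,1): Delta=0.7450 Bond=-65.7939
(2,2): Delta=0.9816 Bond=-104.1031
(3,0): Delta=0.0000 Bond=0.0000
(3,1): Delta=0.0000 Bond=0.0000
(3,2): Delta=0.8805 Bond=-102.6385
(3,3): Delta=1.0000 Bond=-128.1880
V0=74.6115

Risk-neutral probability p* = (R−d)/(u−d) = (1.17−0.72)/(1.32−0.72) = 0.7500.
Terminal payoffs: V(4,0)=0.0000, V(4,1)=0.0000, V(4,2)=0.0000, V(4,3)=100.0725, V(4,4)=308.4496
(3,0): S=56.3604. Δ = (V_up−V_dn)/(S_up−S_dn) = (0.0000−0.0000)/(74.3958−40.5795) = 0.0000. V = [p*·0.0000 + (1−p*)·0.0000]/1.17 = 0.0000. B = V − Δ·S = 0.0000.
(3,1): S=103.3275. Δ = (V_up−V_dn)/(S_up−S_dn) = (0.0000−0.0000)/(136.3923−74.3958) = 0.0000. V = [p*·0.0000 + (1−p*)·0.0000]/1.17 = 0.0000. B = V − Δ·S = 0.0000.
(3,2): S=189.4337. Δ = (V_up−V_dn)/(S_up−S_dn) = (100.0725−0.0000)/(250.0525−136.3923) = 0.8805. V = [p*·100.0725 + (1−p*)·0.0000]/1.17 = 64.1491. B = V − Δ·S = -102.6385.
(3,3): S=347.2952. Δ = (V_up−V_dn)/(S_up−S_dn) = (308.4496−100.0725)/(458.4296−250.0525) = 1.0000. V = [p*·308.4496 + (1−p*)·100.0725]/1.17 = 219.1071. B = V − Δ·S = -128.1880.
(2,0): S=78.2784. Δ = (V_up−V_dn)/(S_up−S_dn) = (0.0000−0.0000)/(103.3275−56.3604) = 0.0000. V = [p*·0.0000 + (1−p*)·0.0000]/1.17 = 0.0000. B = V − Δ·S = 0.0000.
(2,1): S=143.5104. Δ = (V_up−V_dn)/(S_up−S_dn) = (64.1491−0.0000)/(189.4337−103.3275) = 0.7450. V = [p*·64.1491 + (1−p*)·0.0000]/1.17 = 41.1212. B = V − Δ·S = -65.7939.
(2,2): S=263.1024. Δ = (V_up−V_dn)/(S_up−S_dn) = (219.1071−64.1491)/(347.2952−189.4337) = 0.9816. V = [p*·219.1071 + (1−p*)·64.1491]/1.17 = 154.1604. B = V − Δ·S = -104.1031.
(1,0): S=108.7200. Δ = (V_up−V_dn)/(S_up−S_dn) = (41.1212−0.0000)/(143.5104−78.2784) = 0.6304. V = [p*·41.1212 + (1−p*)·0.0000]/1.17 = 26.3597. B = V − Δ·S = -42.1756.
(1,1): S=199.3200. Δ = (V_up−V_dn)/(S_up−S_dn) = (154.1604−41.1212)/(263.1024−143.5104) = 0.9452. V = [p*·154.1604 + (1−p*)·41.1212]/1.17 = 107.6073. B = V − Δ·S = -80.7913.
(0,0): S=151.0000. Δ = (V_up−V_dn)/(S_up−S_dn) = (107.6073−26.3597)/(199.3200−108.7200) = 0.8968. V = [p*·107.6073 + (1−p*)·26.3597]/1.17 = 74.6115. B = V − Δ·S = -60.8012.
Self-financing check: at every node Δ·S+B equals the discounted successor values.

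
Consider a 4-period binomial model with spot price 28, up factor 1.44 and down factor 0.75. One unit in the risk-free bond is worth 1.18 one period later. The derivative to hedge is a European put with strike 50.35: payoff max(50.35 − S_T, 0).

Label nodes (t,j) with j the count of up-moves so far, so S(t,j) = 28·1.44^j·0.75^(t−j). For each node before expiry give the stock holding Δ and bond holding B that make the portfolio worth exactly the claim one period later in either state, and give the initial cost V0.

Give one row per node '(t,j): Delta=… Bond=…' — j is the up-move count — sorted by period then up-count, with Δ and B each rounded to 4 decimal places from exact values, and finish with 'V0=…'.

(0,0): Delta=-0.3893 Bond=16.6435
(1,0): Delta=-0.7622 Bond=27.4701
(1,1): Delta=-0.2718 Bond=14.9044
(2,0): Delta=-1.0000 Bond=36.1606
(2,1): Delta=-0.6873 Bond=30.1498
(2,2): Delta=-0.1410 Bond=9.9913
(3,0): Delta=-1.0000 Bond=42.6695
(3,1): Delta=-1.0000 Bond=42.6695
(3,2): Delta=-0.5888 Bond=31.2881
(3,3): Delta=0.0000 Bond=0.0000
V0=5.7439

No-arbitrage ⇒ martingale measure with p* = (R−d)/(u−d) = 0.6232.
Terminal payoffs: V(4,0)=41.4906, V(4,1)=33.3400, V(4,2)=17.6908, V(4,3)=0.0000, V(4,4)=0.0000
  t=3,j=0: stock 11.8125 → up 17.0100 (V=33.3400), down 8.8594 (V=41.4906). Price 30.8570; hedge Δ=-1.0000, bond B=42.6695.
  t=3,j=1: stock 22.6800 → up 32.6592 (V=17.6908), down 17.0100 (V=33.3400). Price 19.9895; hedge Δ=-1.0000, bond B=42.6695.
  t=3,j=2: stock 43.5456 → up 62.7057 (V=0.0000), down 32.6592 (V=17.6908). Price 5.6492; hedge Δ=-0.5888, bond B=31.2881.
  t=3,j=3: stock 83.6076 → up 120.3949 (V=0.0000), down 62.7057 (V=0.0000). Price 0.0000; hedge Δ=0.0000, bond B=0.0000.
  t=2,j=0: stock 15.7500 → up 22.6800 (V=19.9895), down 11.8125 (V=30.8570). Price 20.4106; hedge Δ=-1.0000, bond B=36.1606.
  t=2,j=1: stock 30.2400 → up 43.5456 (V=5.6492), down 22.6800 (V=19.9895). Price 9.3668; hedge Δ=-0.6873, bond B=30.1498.
  t=2,j=2: stock 58.0608 → up 83.6076 (V=0.0000), down 43.5456 (V=5.6492). Price 1.8040; hedge Δ=-0.1410, bond B=9.9913.
  t=1,j=0: stock 21.0000 → up 30.2400 (V=9.3668), down 15.7500 (V=20.4106). Price 11.4646; hedge Δ=-0.7622, bond B=27.4701.
  t=1,j=1: stock 40.3200 → up 58.0608 (V=1.8040), down 30.2400 (V=9.3668). Price 3.9438; hedge Δ=-0.2718, bond B=14.9044.
  t=0,j=0: stock 28.0000 → up 40.3200 (V=3.9438), down 21.0000 (V=11.4646). Price 5.7439; hedge Δ=-0.3893, bond B=16.6435.
Root portfolio cost Δ·28+B reproduces V0=5.7439.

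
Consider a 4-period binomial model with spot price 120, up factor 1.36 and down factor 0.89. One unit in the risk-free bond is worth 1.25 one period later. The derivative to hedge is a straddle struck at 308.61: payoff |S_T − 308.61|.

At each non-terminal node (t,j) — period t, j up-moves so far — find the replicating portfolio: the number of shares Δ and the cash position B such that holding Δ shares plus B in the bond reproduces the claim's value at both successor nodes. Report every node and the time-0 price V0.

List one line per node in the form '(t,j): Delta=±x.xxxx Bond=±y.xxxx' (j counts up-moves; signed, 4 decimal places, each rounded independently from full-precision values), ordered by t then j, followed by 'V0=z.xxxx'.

Since d<R<u, set p* = (R−d)/(u−d) = 0.7660; price each node as the discounted p*-expectation of its children.
Payoff layer (t=4): V(4,0)=233.3193, V(4,1)=193.5591, V(4,2)=132.8018, V(4,3)=39.9593, V(4,4)=101.9124
Node (3,0) S=84.5963: V=(p*·193.5591+(1−p*)·233.3193)/1.25=162.2917; Δ=(193.5591−233.3193)/(115.0509−75.2907)=-1.0000; B=V−Δ·S=246.8880
Node (3,1) S=129.2707: V=(p*·132.8018+(1−p*)·193.5591)/1.25=117.6173; Δ=(132.8018−193.5591)/(175.8082−115.0509)=-1.0000; B=V−Δ·S=246.8880
Node (3,2) S=197.5373: V=(p*·39.9593+(1−p*)·132.8018)/1.25=49.3507; Δ=(39.9593−132.8018)/(268.6507−175.8082)=-1.0000; B=V−Δ·S=246.8880
Node (3,3) S=301.8547: V=(p*·101.9124+(1−p*)·39.9593)/1.25=69.9302; Δ=(101.9124−39.9593)/(410.5224−268.6507)=0.4367; B=V−Δ·S=-61.8849
Node (2,0) S=95.0520: V=(p*·117.6173+(1−p*)·162.2917)/1.25=102.4584; Δ=(117.6173−162.2917)/(129.2707−84.5963)=-1.0000; B=V−Δ·S=197.5104
Node (2,1) S=145.2480: V=(p*·49.3507+(1−p*)·117.6173)/1.25=52.2624; Δ=(49.3507−117.6173)/(197.5373−129.2707)=-1.0000; B=V−Δ·S=197.5104
Node (2,2) S=221.9520: V=(p*·69.9302+(1−p*)·49.3507)/1.25=52.0910; Δ=(69.9302−49.3507)/(301.8547−197.5373)=0.1973; B=V−Δ·S=8.3048
Node (1,0) S=106.8000: V=(p*·52.2624+(1−p*)·102.4584)/1.25=51.2083; Δ=(52.2624−102.4584)/(145.2480−95.0520)=-1.0000; B=V−Δ·S=158.0083
Node (1,1) S=163.2000: V=(p*·52.0910+(1−p*)·52.2624)/1.25=41.7049; Δ=(52.0910−52.2624)/(221.9520−145.2480)=-0.0022; B=V−Δ·S=42.0696
Node (0,0) S=120.0000: V=(p*·41.7049+(1−p*)·51.2083)/1.25=35.1433; Δ=(41.7049−51.2083)/(163.2000−106.8000)=-0.1685; B=V−Δ·S=55.3634
Check: Δ(0,0)·S0 + B(0,0) = 35.1433 = V0.

(0,0): Delta=-0.1685 Bond=55.3634
(1,0): Delta=-1.0000 Bond=158.0083
(1,1): Delta=-0.0022 Bond=42.0696
(2,0): Delta=-1.0000 Bond=197.5104
(2,1): Delta=-1.0000 Bond=197.5104
(2,2): Delta=0.1973 Bond=8.3048
(3,0): Delta=-1.0000 Bond=246.8880
(3,1): Delta=-1.0000 Bond=246.8880
(3,2): Delta=-1.0000 Bond=246.8880
(3,3): Delta=0.4367 Bond=-61.8849
V0=35.1433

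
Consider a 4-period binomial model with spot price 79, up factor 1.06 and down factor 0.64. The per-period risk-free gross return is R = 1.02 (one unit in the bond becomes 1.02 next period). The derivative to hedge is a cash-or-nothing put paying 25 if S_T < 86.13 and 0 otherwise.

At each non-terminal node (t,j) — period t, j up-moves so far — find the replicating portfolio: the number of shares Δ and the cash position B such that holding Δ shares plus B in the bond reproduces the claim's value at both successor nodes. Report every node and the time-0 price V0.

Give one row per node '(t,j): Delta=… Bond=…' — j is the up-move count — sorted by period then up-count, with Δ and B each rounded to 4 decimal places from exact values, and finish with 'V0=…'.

Under the risk-neutral measure, an up-move has probability p* = (R−d)/(u−d) = 0.9048 and values discount at R = 1.02.
Terminal values V(4,·): V(4,0)=25.0000, V(4,1)=25.0000, V(4,2)=25.0000, V(4,3)=25.0000, V(4,4)=0.0000
  t=3,j=0: stock 20.7094 → up 21.9519 (V=25.0000), down 13.2540 (V=25.0000). Price 24.5098; hedge Δ=0.0000, bond B=24.5098.
  t=3,j=1: stock 34.2999 → up 36.3579 (V=25.0000), down 21.9519 (V=25.0000). Price 24.5098; hedge Δ=0.0000, bond B=24.5098.
  t=3,j=2: stock 56.8092 → up 60.2178 (V=25.0000), down 36.3579 (V=25.0000). Price 24.5098; hedge Δ=0.0000, bond B=24.5098.
  t=3,j=3: stock 94.0903 → up 99.7357 (V=0.0000), down 60.2178 (V=25.0000). Price 2.3343; hedge Δ=-0.6326, bond B=61.8581.
  t=2,j=0: stock 32.3584 → up 34.2999 (V=24.5098), down 20.7094 (V=24.5098). Price 24.0292; hedge Δ=0.0000, bond B=24.0292.
  t=2,j=1: stock 53.5936 → up 56.8092 (V=24.5098), down 34.2999 (V=24.5098). Price 24.0292; hedge Δ=0.0000, bond B=24.0292.
  t=2,j=2: stock 88.7644 → up 94.0903 (V=2.3343), down 56.8092 (V=24.5098). Price 4.3590; hedge Δ=-0.5948, bond B=57.1579.
  t=1,j=0: stock 50.5600 → up 53.5936 (V=24.0292), down 32.3584 (V=24.0292). Price 23.5581; hedge Δ=0.0000, bond B=23.5581.
  t=1,j=1: stock 83.7400 → up 88.7644 (V=4.3590), down 53.5936 (V=24.0292). Price 6.1102; hedge Δ=-0.5593, bond B=52.9439.
  t=0,j=0: stock 79.0000 → up 83.7400 (V=6.1102), down 50.5600 (V=23.5581). Price 7.6195; hedge Δ=-0.5259, bond B=49.1620.
Root portfolio cost Δ·79+B reproduces V0=7.6195.

(0,0): Delta=-0.5259 Bond=49.1620
(1,0): Delta=0.0000 Bond=23.5581
(1,1): Delta=-0.5593 Bond=52.9439
(2,0): Delta=0.0000 Bond=24.0292
(2,1): Delta=0.0000 Bond=24.0292
(2,2): Delta=-0.5948 Bond=57.1579
(3,0): Delta=0.0000 Bond=24.5098
(3,1): Delta=0.0000 Bond=24.5098
(3,2): Delta=0.0000 Bond=24.5098
(3,3): Delta=-0.6326 Bond=61.8581
V0=7.6195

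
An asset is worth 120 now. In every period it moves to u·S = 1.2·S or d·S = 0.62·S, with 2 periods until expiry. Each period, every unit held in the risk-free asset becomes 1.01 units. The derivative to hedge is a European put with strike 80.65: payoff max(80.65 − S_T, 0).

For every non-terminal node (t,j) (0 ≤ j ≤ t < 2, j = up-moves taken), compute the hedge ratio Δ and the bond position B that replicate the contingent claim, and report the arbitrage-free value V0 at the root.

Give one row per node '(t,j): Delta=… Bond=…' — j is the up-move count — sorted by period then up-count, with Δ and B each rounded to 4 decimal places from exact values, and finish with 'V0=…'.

Since d<R<u, set p* = (R−d)/(u−d) = 0.6724; price each node as the discounted p*-expectation of its children.
At expiry t=2: V(2,0)=34.5220, V(2,1)=0.0000, V(2,2)=0.0000
(1,0): S=74.4000. Δ = (V_up−V_dn)/(S_up−S_dn) = (0.0000−34.5220)/(89.2800−46.1280) = -0.8000. V = [p*·0.0000 + (1−p*)·34.5220]/1.01 = 11.1970. B = V − Δ·S = 70.7177.
(1,1): S=144.0000. Δ = (V_up−V_dn)/(S_up−S_dn) = (0.0000−0.0000)/(172.8000−89.2800) = 0.0000. V = [p*·0.0000 + (1−p*)·0.0000]/1.01 = 0.0000. B = V − Δ·S = 0.0000.
(0,0): S=120.0000. Δ = (V_up−V_dn)/(S_up−S_dn) = (0.0000−11.1970)/(144.0000−74.4000) = -0.1609. V = [p*·0.0000 + (1−p*)·11.1970]/1.01 = 3.6317. B = V − Δ·S = 22.9368.
Each (Δ,B) replicates both successor values, so the strategy is self-financing and V0 is arbitrage-free.

(0,0): Delta=-0.1609 Bond=22.9368
(1,0): Delta=-0.8000 Bond=70.7177
(1,1): Delta=0.0000 Bond=0.0000
V0=3.6317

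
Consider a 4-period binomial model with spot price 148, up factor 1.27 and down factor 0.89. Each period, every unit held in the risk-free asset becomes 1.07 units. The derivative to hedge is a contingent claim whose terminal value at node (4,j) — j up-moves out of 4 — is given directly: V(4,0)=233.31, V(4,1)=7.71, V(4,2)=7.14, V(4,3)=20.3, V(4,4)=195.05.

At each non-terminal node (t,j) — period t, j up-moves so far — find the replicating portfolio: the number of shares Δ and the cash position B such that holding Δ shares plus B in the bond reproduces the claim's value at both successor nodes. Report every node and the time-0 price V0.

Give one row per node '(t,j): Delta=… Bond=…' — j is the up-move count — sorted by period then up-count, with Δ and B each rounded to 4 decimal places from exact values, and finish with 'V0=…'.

(0,0): Delta=-0.1434 Bond=49.4947
(1,0): Delta=-1.0439 Bond=171.5780
(1,1): Delta=0.5578 Bond=-78.8392
(2,0): Delta=-2.4967 Bond=353.8941
(2,1): Delta=0.0872 Bond=-5.6401
(2,2): Delta=0.9242 Bond=-171.8223
(3,0): Delta=-5.6902 Bond=711.8588
(3,1): Delta=-0.0101 Bond=8.4533
(3,2): Delta=0.1630 Bond=-22.1328
(3,3): Delta=1.5169 Bond=-363.5354
V0=28.2708

No-arbitrage ⇒ martingale measure with p* = (R−d)/(u−d) = 0.4737.
Payoff layer (t=4): V(4,0)=233.3100, V(4,1)=7.7100, V(4,2)=7.1400, V(4,3)=20.3000, V(4,4)=195.0500
Node (3,0) S=104.3354: V=(p*·7.7100+(1−p*)·233.3100)/1.07=118.1746; Δ=(7.7100−233.3100)/(132.5060−92.8585)=-5.6902; B=V−Δ·S=711.8588
Node (3,1) S=148.8831: V=(p*·7.1400+(1−p*)·7.7100)/1.07=6.9533; Δ=(7.1400−7.7100)/(189.0816−132.5060)=-0.0101; B=V−Δ·S=8.4533
Node (3,2) S=212.4512: V=(p*·20.3000+(1−p*)·7.1400)/1.07=12.4988; Δ=(20.3000−7.1400)/(269.8130−189.0816)=0.1630; B=V−Δ·S=-22.1328
Node (3,3) S=303.1607: V=(p*·195.0500+(1−p*)·20.3000)/1.07=96.3330; Δ=(195.0500−20.3000)/(385.0141−269.8130)=1.5169; B=V−Δ·S=-363.5354
Node (2,0) S=117.2308: V=(p*·6.9533+(1−p*)·118.1746)/1.07=61.2064; Δ=(6.9533−118.1746)/(148.8831−104.3354)=-2.4967; B=V−Δ·S=353.8941
Node (2,1) S=167.2844: V=(p*·12.4988+(1−p*)·6.9533)/1.07=8.9534; Δ=(12.4988−6.9533)/(212.4512−148.8831)=0.0872; B=V−Δ·S=-5.6401
Node (2,2) S=238.7092: V=(p*·96.3330+(1−p*)·12.4988)/1.07=48.7941; Δ=(96.3330−12.4988)/(303.1607−212.4512)=0.9242; B=V−Δ·S=-171.8223
Node (1,0) S=131.7200: V=(p*·8.9534+(1−p*)·61.2064)/1.07=34.0700; Δ=(8.9534−61.2064)/(167.2844−117.2308)=-1.0439; B=V−Δ·S=171.5780
Node (1,1) S=187.9600: V=(p*·48.7941+(1−p*)·8.9534)/1.07=26.0050; Δ=(48.7941−8.9534)/(238.7092−167.2844)=0.5578; B=V−Δ·S=-78.8392
Node (0,0) S=148.0000: V=(p*·26.0050+(1−p*)·34.0700)/1.07=28.2708; Δ=(26.0050−34.0700)/(187.9600−131.7200)=-0.1434; B=V−Δ·S=49.4947
Self-financing check: at every node Δ·S+B equals the discounted successor values.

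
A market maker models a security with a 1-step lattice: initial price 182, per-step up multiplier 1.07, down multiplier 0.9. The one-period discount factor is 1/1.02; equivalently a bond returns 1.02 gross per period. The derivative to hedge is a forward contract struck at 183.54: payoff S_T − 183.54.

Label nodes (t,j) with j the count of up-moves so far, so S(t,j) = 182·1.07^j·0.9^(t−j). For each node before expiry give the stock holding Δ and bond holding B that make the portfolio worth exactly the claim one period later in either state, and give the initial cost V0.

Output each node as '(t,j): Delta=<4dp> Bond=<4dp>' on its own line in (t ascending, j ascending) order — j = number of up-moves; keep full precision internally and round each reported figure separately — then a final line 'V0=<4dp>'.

(0,0): Delta=1.0000 Bond=-179.9412
V0=2.0588

Risk-neutral probability p* = (R−d)/(u−d) = (1.02−0.9)/(1.07−0.9) = 0.7059.
At expiry t=1: V(1,0)=-19.7400, V(1,1)=11.2000
  t=0,j=0: stock 182.0000 → up 194.7400 (V=11.2000), down 163.8000 (V=-19.7400). Price 2.0588; hedge Δ=1.0000, bond B=-179.9412.
Root portfolio cost Δ·182+B reproduces V0=2.0588.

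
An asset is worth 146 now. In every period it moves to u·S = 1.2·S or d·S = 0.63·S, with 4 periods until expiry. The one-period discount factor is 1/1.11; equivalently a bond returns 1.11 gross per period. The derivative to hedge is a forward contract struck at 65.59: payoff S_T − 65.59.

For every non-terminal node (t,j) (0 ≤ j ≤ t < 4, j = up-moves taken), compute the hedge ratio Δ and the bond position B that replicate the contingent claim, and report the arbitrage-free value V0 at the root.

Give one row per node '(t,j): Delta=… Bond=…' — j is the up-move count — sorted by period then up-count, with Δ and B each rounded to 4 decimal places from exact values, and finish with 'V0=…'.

Risk-neutral probability p* = (R−d)/(u−d) = (1.11−0.63)/(1.2−0.63) = 0.8421.
Terminal values V(4,·): V(4,0)=-42.5907, V(4,1)=-21.7818, V(4,2)=17.8543, V(4,3)=93.3514, V(4,4)=237.1556
  t=3,j=0: stock 36.5069 → up 43.8082 (V=-21.7818), down 22.9993 (V=-42.5907). Price -22.5832; hedge Δ=1.0000, bond B=-59.0901.
  t=3,j=1: stock 69.5369 → up 83.4443 (V=17.8543), down 43.8082 (V=-21.7818). Price 10.4468; hedge Δ=1.0000, bond B=-59.0901.
  t=3,j=2: stock 132.4512 → up 158.9414 (V=93.3514), down 83.4443 (V=17.8543). Price 73.3611; hedge Δ=1.0000, bond B=-59.0901.
  t=3,j=3: stock 252.2880 → up 302.7456 (V=237.1556), down 158.9414 (V=93.3514). Price 193.1979; hedge Δ=1.0000, bond B=-59.0901.
  t=2,j=0: stock 57.9474 → up 69.5369 (V=10.4468), down 36.5069 (V=-22.5832). Price 4.7131; hedge Δ=1.0000, bond B=-53.2343.
  t=2,j=1: stock 110.3760 → up 132.4512 (V=73.3611), down 69.5369 (V=10.4468). Price 57.1417; hedge Δ=1.0000, bond B=-53.2343.
  t=2,j=2: stock 210.2400 → up 252.2880 (V=193.1979), down 132.4512 (V=73.3611). Price 157.0057; hedge Δ=1.0000, bond B=-53.2343.
  t=1,j=0: stock 91.9800 → up 110.3760 (V=57.1417), down 57.9474 (V=4.7131). Price 44.0212; hedge Δ=1.0000, bond B=-47.9588.
  t=1,j=1: stock 175.2000 → up 210.2400 (V=157.0057), down 110.3760 (V=57.1417). Price 127.2412; hedge Δ=1.0000, bond B=-47.9588.
  t=0,j=0: stock 146.0000 → up 175.2000 (V=127.2412), down 91.9800 (V=44.0212). Price 102.7938; hedge Δ=1.0000, bond B=-43.2062.
Each (Δ,B) replicates both successor values, so the strategy is self-financing and V0 is arbitrage-free.

(0,0): Delta=1.0000 Bond=-43.2062
(1,0): Delta=1.0000 Bond=-47.9588
(1,1): Delta=1.0000 Bond=-47.9588
(2,0): Delta=1.0000 Bond=-53.2343
(2,1): Delta=1.0000 Bond=-53.2343
(2,2): Delta=1.0000 Bond=-53.2343
(3,0): Delta=1.0000 Bond=-59.0901
(3,1): Delta=1.0000 Bond=-59.0901
(3,2): Delta=1.0000 Bond=-59.0901
(3,3): Delta=1.0000 Bond=-59.0901
V0=102.7938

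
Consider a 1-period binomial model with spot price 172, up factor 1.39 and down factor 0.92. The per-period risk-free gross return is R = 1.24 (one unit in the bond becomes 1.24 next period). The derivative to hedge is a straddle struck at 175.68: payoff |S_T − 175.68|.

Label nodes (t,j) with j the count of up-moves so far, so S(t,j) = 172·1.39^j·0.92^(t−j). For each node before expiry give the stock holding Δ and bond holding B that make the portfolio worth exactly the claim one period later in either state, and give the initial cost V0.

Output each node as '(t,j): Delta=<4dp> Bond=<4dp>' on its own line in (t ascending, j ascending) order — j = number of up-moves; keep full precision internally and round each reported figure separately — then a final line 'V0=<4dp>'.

(0,0): Delta=0.5685 Bond=-58.4873
V0=39.2999

Under the risk-neutral measure, an up-move has probability p* = (R−d)/(u−d) = 0.6809 and values discount at R = 1.24.
At expiry t=1: V(1,0)=17.4400, V(1,1)=63.4000
Node (0,0) S=172.0000: V=(p*·63.4000+(1−p*)·17.4400)/1.24=39.2999; Δ=(63.4000−17.4400)/(239.0800−158.2400)=0.5685; B=V−Δ·S=-58.4873
Self-financing check: at every node Δ·S+B equals the discounted successor values.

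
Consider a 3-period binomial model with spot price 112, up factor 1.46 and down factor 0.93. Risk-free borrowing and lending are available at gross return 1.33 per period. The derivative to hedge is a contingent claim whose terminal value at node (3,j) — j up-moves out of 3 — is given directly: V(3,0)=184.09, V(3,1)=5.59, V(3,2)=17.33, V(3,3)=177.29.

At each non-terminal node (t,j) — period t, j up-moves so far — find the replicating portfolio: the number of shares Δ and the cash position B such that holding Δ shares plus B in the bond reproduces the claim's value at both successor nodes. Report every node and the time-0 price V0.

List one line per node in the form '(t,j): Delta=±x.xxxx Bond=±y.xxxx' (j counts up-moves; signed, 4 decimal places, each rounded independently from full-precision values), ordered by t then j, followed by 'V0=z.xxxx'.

Under the risk-neutral measure, an up-move has probability p* = (R−d)/(u−d) = 0.7547 and values discount at R = 1.33.
At expiry t=3: V(3,0)=184.0900, V(3,1)=5.5900, V(3,2)=17.3300, V(3,3)=177.2900
  t=2,j=0: stock 96.8688 → up 141.4284 (V=5.5900), down 90.0880 (V=184.0900). Price 37.1226; hedge Δ=-3.4768, bond B=373.9150.
  t=2,j=1: stock 152.0736 → up 222.0275 (V=17.3300), down 141.4284 (V=5.5900). Price 10.8649; hedge Δ=0.1457, bond B=-11.2860.
  t=2,j=2: stock 238.7392 → up 348.5592 (V=177.2900), down 222.0275 (V=17.3300). Price 103.8004; hedge Δ=1.2642, bond B=-198.0109.
  t=1,j=0: stock 104.1600 → up 152.0736 (V=10.8649), down 96.8688 (V=37.1226). Price 13.0117; hedge Δ=-0.4756, bond B=62.5543.
  t=1,j=1: stock 163.5200 → up 238.7392 (V=103.8004), down 152.0736 (V=10.8649). Price 60.9059; hedge Δ=1.0723, bond B=-114.4440.
  t=0,j=0: stock 112.0000 → up 163.5200 (V=60.9059), down 104.1600 (V=13.0117). Price 36.9611; hedge Δ=0.8068, bond B=-53.4055.
The time-0 hedge costs 36.9611, which is the no-arbitrage price.

(0,0): Delta=0.8068 Bond=-53.4055
(1,0): Delta=-0.4756 Bond=62.5543
(1,1): Delta=1.0723 Bond=-114.4440
(2,0): Delta=-3.4768 Bond=373.9150
(2,1): Delta=0.1457 Bond=-11.2860
(2,2): Delta=1.2642 Bond=-198.0109
V0=36.9611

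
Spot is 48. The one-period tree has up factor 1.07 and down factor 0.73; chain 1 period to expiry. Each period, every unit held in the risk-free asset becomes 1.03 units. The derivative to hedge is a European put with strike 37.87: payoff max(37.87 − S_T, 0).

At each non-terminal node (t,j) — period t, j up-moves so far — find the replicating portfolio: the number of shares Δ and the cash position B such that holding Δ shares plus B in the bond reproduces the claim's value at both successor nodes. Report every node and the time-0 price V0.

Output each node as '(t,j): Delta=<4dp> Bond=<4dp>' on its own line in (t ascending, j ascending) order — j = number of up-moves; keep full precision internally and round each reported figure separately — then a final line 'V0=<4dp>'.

Under the risk-neutral measure, an up-move has probability p* = (R−d)/(u−d) = 0.8824 and values discount at R = 1.03.
Terminal values V(1,·): V(1,0)=2.8300, V(1,1)=0.0000
(0,0): S=48.0000. Δ = (V_up−V_dn)/(S_up−S_dn) = (0.0000−2.8300)/(51.3600−35.0400) = -0.1734. V = [p*·0.0000 + (1−p*)·2.8300]/1.03 = 0.3232. B = V − Δ·S = 8.6468.
Root portfolio cost Δ·48+B reproduces V0=0.3232.

(0,0): Delta=-0.1734 Bond=8.6468
V0=0.3232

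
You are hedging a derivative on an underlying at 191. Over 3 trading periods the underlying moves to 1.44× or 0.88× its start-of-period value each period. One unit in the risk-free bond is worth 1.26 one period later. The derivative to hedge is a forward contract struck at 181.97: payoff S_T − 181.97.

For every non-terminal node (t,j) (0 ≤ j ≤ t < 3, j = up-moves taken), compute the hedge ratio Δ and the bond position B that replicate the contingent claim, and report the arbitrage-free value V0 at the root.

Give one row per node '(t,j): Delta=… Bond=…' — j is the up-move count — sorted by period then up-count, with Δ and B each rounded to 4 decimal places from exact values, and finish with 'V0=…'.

No-arbitrage ⇒ martingale measure with p* = (R−d)/(u−d) = 0.6786.
Terminal values V(3,·): V(3,0)=-51.8088, V(3,1)=31.0210, V(3,2)=166.5607, V(3,3)=388.3529
  t=2,j=0: stock 147.9104 → up 212.9910 (V=31.0210), down 130.1612 (V=-51.8088). Price 3.4898; hedge Δ=1.0000, bond B=-144.4206.
  t=2,j=1: stock 242.0352 → up 348.5307 (V=166.5607), down 212.9910 (V=31.0210). Price 97.6146; hedge Δ=1.0000, bond B=-144.4206.
  t=2,j=2: stock 396.0576 → up 570.3229 (V=388.3529), down 348.5307 (V=166.5607). Price 251.6370; hedge Δ=1.0000, bond B=-144.4206.
  t=1,j=0: stock 168.0800 → up 242.0352 (V=97.6146), down 147.9104 (V=3.4898). Price 53.4604; hedge Δ=1.0000, bond B=-114.6196.
  t=1,j=1: stock 275.0400 → up 396.0576 (V=251.6370), down 242.0352 (V=97.6146). Price 160.4204; hedge Δ=1.0000, bond B=-114.6196.
  t=0,j=0: stock 191.0000 → up 275.0400 (V=160.4204), down 168.0800 (V=53.4604). Price 100.0321; hedge Δ=1.0000, bond B=-90.9679.
The time-0 hedge costs 100.0321, which is the no-arbitrage price.

(0,0): Delta=1.0000 Bond=-90.9679
(1,0): Delta=1.0000 Bond=-114.6196
(1,1): Delta=1.0000 Bond=-114.6196
(2,0): Delta=1.0000 Bond=-144.4206
(2,1): Delta=1.0000 Bond=-144.4206
(2,2): Delta=1.0000 Bond=-144.4206
V0=100.0321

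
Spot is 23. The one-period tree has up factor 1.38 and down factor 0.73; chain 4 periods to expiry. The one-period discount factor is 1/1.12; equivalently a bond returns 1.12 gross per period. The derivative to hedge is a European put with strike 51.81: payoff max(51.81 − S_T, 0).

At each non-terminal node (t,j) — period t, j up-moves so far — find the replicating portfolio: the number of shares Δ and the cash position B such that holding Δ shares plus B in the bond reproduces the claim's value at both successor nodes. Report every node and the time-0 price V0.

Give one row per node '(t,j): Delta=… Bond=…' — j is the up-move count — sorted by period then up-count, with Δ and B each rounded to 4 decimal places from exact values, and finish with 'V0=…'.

(0,0): Delta=-0.6750 Bond=28.0537
(1,0): Delta=-1.0000 Bond=36.8773
(1,1): Delta=-0.5604 Bond=27.7821
(2,0): Delta=-1.0000 Bond=41.3026
(2,1): Delta=-1.0000 Bond=41.3026
(2,2): Delta=-0.4053 Bond=24.3248
(3,0): Delta=-1.0000 Bond=46.2589
(3,1): Delta=-1.0000 Bond=46.2589
(3,2): Delta=-1.0000 Bond=46.2589
(3,3): Delta=-0.1956 Bond=14.5671
V0=12.5293

No-arbitrage ⇒ martingale measure with p* = (R−d)/(u−d) = 0.6000.
At expiry t=4: V(4,0)=45.2784, V(4,1)=39.4626, V(4,2)=28.4683, V(4,3)=7.6847, V(4,4)=0.0000
(3,0): S=8.9474. Δ = (V_up−V_dn)/(S_up−S_dn) = (39.4626−45.2784)/(12.3474−6.5316) = -1.0000. V = [p*·39.4626 + (1−p*)·45.2784]/1.12 = 37.3115. B = V − Δ·S = 46.2589.
(3,1): S=16.9142. Δ = (V_up−V_dn)/(S_up−S_dn) = (28.4683−39.4626)/(23.3417−12.3474) = -1.0000. V = [p*·28.4683 + (1−p*)·39.4626]/1.12 = 29.3447. B = V − Δ·S = 46.2589.
(3,2): S=31.9749. Δ = (V_up−V_dn)/(S_up−S_dn) = (7.6847−28.4683)/(44.1253−23.3417) = -1.0000. V = [p*·7.6847 + (1−p*)·28.4683]/1.12 = 14.2841. B = V − Δ·S = 46.2589.
(3,3): S=60.4457. Δ = (V_up−V_dn)/(S_up−S_dn) = (0.0000−7.6847)/(83.4150−44.1253) = -0.1956. V = [p*·0.0000 + (1−p*)·7.6847]/1.12 = 2.7445. B = V − Δ·S = 14.5671.
(2,0): S=12.2567. Δ = (V_up−V_dn)/(S_up−S_dn) = (29.3447−37.3115)/(16.9142−8.9474) = -1.0000. V = [p*·29.3447 + (1−p*)·37.3115]/1.12 = 29.0459. B = V − Δ·S = 41.3026.
(2,1): S=23.1702. Δ = (V_up−V_dn)/(S_up−S_dn) = (14.2841−29.3447)/(31.9749−16.9142) = -1.0000. V = [p*·14.2841 + (1−p*)·29.3447]/1.12 = 18.1324. B = V − Δ·S = 41.3026.
(2,2): S=43.8012. Δ = (V_up−V_dn)/(S_up−S_dn) = (2.7445−14.2841)/(60.4457−31.9749) = -0.4053. V = [p*·2.7445 + (1−p*)·14.2841]/1.12 = 6.5717. B = V − Δ·S = 24.3248.
(1,0): S=16.7900. Δ = (V_up−V_dn)/(S_up−S_dn) = (18.1324−29.0459)/(23.1702−12.2567) = -1.0000. V = [p*·18.1324 + (1−p*)·29.0459]/1.12 = 20.0873. B = V − Δ·S = 36.8773.
(1,1): S=31.7400. Δ = (V_up−V_dn)/(S_up−S_dn) = (6.5717−18.1324)/(43.8012−23.1702) = -0.5604. V = [p*·6.5717 + (1−p*)·18.1324]/1.12 = 9.9964. B = V − Δ·S = 27.7821.
(0,0): S=23.0000. Δ = (V_up−V_dn)/(S_up−S_dn) = (9.9964−20.0873)/(31.7400−16.7900) = -0.6750. V = [p*·9.9964 + (1−p*)·20.0873]/1.12 = 12.5293. B = V − Δ·S = 28.0537.
The time-0 hedge costs 12.5293, which is the no-arbitrage price.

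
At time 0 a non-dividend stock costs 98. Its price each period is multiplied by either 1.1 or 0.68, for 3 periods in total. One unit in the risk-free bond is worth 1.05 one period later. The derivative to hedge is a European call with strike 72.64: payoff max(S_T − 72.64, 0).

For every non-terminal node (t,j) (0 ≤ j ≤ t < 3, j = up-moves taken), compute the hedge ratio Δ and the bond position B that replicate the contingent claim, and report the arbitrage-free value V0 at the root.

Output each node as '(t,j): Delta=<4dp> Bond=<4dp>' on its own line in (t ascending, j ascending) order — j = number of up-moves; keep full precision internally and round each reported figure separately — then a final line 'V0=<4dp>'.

The replicating-portfolio and risk-neutral prices coincide; use p* = (1.05−0.68)/(1.1−0.68) = 0.8810 for the latter.
At expiry t=3: V(3,0)=0.0000, V(3,1)=0.0000, V(3,2)=7.9944, V(3,3)=57.7980
  t=2,j=0: stock 45.3152 → up 49.8467 (V=0.0000), down 30.8143 (V=0.0000). Price 0.0000; hedge Δ=0.0000, bond B=0.0000.
  t=2,j=1: stock 73.3040 → up 80.6344 (V=7.9944), down 49.8467 (V=0.0000). Price 6.7073; hedge Δ=0.2597, bond B=-12.3270.
  t=2,j=2: stock 118.5800 → up 130.4380 (V=57.7980), down 80.6344 (V=7.9944). Price 49.3990; hedge Δ=1.0000, bond B=-69.1810.
  t=1,j=0: stock 66.6400 → up 73.3040 (V=6.7073), down 45.3152 (V=0.0000). Price 5.6275; hedge Δ=0.2396, bond B=-10.3424.
  t=1,j=1: stock 107.8000 → up 118.5800 (V=49.3990), down 73.3040 (V=6.7073). Price 42.2064; hedge Δ=0.9429, bond B=-59.4406.
  t=0,j=0: stock 98.0000 → up 107.8000 (V=42.2064), down 66.6400 (V=5.6275). Price 36.0493; hedge Δ=0.8887, bond B=-51.0434.
Root portfolio cost Δ·98+B reproduces V0=36.0493.

(0,0): Delta=0.8887 Bond=-51.0434
(1,0): Delta=0.2396 Bond=-10.3424
(1,1): Delta=0.9429 Bond=-59.4406
(2,0): Delta=0.0000 Bond=0.0000
(2,1): Delta=0.2597 Bond=-12.3270
(2,2): Delta=1.0000 Bond=-69.1810
V0=36.0493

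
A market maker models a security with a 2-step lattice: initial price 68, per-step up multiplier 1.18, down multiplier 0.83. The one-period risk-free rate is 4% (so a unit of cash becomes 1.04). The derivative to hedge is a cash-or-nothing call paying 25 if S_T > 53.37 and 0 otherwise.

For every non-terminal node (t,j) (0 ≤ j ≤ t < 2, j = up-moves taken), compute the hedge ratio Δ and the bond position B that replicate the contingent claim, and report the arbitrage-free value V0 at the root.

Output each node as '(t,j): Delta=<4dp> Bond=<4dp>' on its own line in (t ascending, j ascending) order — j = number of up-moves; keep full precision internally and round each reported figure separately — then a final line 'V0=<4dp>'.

(0,0): Delta=0.4040 Bond=-8.0568
(1,0): Delta=1.2656 Bond=-57.0055
(1,1): Delta=0.0000 Bond=24.0385
V0=19.4157

No-arbitrage ⇒ martingale measure with p* = (R−d)/(u−d) = 0.6000.
Terminal values V(2,·): V(2,0)=0.0000, V(2,1)=25.0000, V(2,2)=25.0000
  t=1,j=0: stock 56.4400 → up 66.5992 (V=25.0000), down 46.8452 (V=0.0000). Price 14.4231; hedge Δ=1.2656, bond B=-57.0055.
  t=1,j=1: stock 80.2400 → up 94.6832 (V=25.0000), down 66.5992 (V=25.0000). Price 24.0385; hedge Δ=0.0000, bond B=24.0385.
  t=0,j=0: stock 68.0000 → up 80.2400 (V=24.0385), down 56.4400 (V=14.4231). Price 19.4157; hedge Δ=0.4040, bond B=-8.0568.
Root portfolio cost Δ·68+B reproduces V0=19.4157.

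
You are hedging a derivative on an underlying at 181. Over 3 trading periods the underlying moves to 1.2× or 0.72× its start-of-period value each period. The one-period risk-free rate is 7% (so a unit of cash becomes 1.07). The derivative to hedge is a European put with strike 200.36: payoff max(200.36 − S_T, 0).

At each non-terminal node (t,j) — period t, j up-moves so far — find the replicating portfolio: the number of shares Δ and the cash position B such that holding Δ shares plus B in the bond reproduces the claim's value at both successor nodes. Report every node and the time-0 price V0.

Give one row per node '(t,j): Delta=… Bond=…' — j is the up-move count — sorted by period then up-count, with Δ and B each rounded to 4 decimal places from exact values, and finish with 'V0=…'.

Risk-neutral probability p* = (R−d)/(u−d) = (1.07−0.72)/(1.2−0.72) = 0.7292.
At expiry t=3: V(3,0)=132.8021, V(3,1)=87.7635, V(3,2)=12.6992, V(3,3)=0.0000
Node (2,0) S=93.8304: V=(p*·87.7635+(1−p*)·132.8021)/1.07=93.4219; Δ=(87.7635−132.8021)/(112.5965−67.5579)=-1.0000; B=V−Δ·S=187.2523
Node (2,1) S=156.3840: V=(p*·12.6992+(1−p*)·87.7635)/1.07=30.8683; Δ=(12.6992−87.7635)/(187.6608−112.5965)=-1.0000; B=V−Δ·S=187.2523
Node (2,2) S=260.6400: V=(p*·0.0000+(1−p*)·12.6992)/1.07=3.2144; Δ=(0.0000−12.6992)/(312.7680−187.6608)=-0.1015; B=V−Δ·S=29.6710
Node (1,0) S=130.3200: V=(p*·30.8683+(1−p*)·93.4219)/1.07=44.6822; Δ=(30.8683−93.4219)/(156.3840−93.8304)=-1.0000; B=V−Δ·S=175.0022
Node (1,1) S=217.2000: V=(p*·3.2144+(1−p*)·30.8683)/1.07=10.0037; Δ=(3.2144−30.8683)/(260.6400−156.3840)=-0.2653; B=V−Δ·S=67.6162
Node (0,0) S=181.0000: V=(p*·10.0037+(1−p*)·44.6822)/1.07=18.1269; Δ=(10.0037−44.6822)/(217.2000−130.3200)=-0.3992; B=V−Δ·S=90.3737
Each (Δ,B) replicates both successor values, so the strategy is self-financing and V0 is arbitrage-free.

(0,0): Delta=-0.3992 Bond=90.3737
(1,0): Delta=-1.0000 Bond=175.0022
(1,1): Delta=-0.2653 Bond=67.6162
(2,0): Delta=-1.0000 Bond=187.2523
(2,1): Delta=-1.0000 Bond=187.2523
(2,2): Delta=-0.1015 Bond=29.6710
V0=18.1269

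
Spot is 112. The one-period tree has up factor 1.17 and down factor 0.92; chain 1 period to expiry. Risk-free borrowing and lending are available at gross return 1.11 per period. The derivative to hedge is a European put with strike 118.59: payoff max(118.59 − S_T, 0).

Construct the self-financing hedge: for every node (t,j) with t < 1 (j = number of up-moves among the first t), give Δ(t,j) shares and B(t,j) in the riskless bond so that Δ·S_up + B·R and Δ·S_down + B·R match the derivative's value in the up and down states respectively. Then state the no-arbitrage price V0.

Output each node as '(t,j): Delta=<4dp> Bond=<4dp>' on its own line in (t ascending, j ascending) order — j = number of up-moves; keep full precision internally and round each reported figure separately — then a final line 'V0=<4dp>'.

Under the risk-neutral measure, an up-move has probability p* = (R−d)/(u−d) = 0.7600 and values discount at R = 1.11.
Payoff layer (t=1): V(1,0)=15.5500, V(1,1)=0.0000
  t=0,j=0: stock 112.0000 → up 131.0400 (V=0.0000), down 103.0400 (V=15.5500). Price 3.3622; hedge Δ=-0.5554, bond B=65.5622.
Root portfolio cost Δ·112+B reproduces V0=3.3622.

(0,0): Delta=-0.5554 Bond=65.5622
V0=3.3622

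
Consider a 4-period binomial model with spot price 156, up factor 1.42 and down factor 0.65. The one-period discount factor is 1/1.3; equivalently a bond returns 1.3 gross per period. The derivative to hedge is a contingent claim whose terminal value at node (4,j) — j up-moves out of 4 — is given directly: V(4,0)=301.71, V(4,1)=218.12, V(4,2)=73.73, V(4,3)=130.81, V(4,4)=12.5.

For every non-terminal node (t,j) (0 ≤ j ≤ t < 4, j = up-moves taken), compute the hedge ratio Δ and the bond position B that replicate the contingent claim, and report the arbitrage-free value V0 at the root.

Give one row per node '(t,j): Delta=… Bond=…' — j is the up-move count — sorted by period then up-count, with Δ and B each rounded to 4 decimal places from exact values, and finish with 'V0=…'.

Under the risk-neutral measure, an up-move has probability p* = (R−d)/(u−d) = 0.8442 and values discount at R = 1.3.
At expiry t=4: V(4,0)=301.7100, V(4,1)=218.1200, V(4,2)=73.7300, V(4,3)=130.8100, V(4,4)=12.5000
Node (3,0) S=42.8415: V=(p*·218.1200+(1−p*)·301.7100)/1.3=177.8054; Δ=(218.1200−301.7100)/(60.8349−27.8470)=-2.5340; B=V−Δ·S=286.3638
Node (3,1) S=93.5922: V=(p*·73.7300+(1−p*)·218.1200)/1.3=74.0249; Δ=(73.7300−218.1200)/(132.9009−60.8349)=-2.0036; B=V−Δ·S=261.5444
Node (3,2) S=204.4630: V=(p*·130.8100+(1−p*)·73.7300)/1.3=93.7803; Δ=(130.8100−73.7300)/(290.3374−132.9009)=0.3626; B=V−Δ·S=19.6504
Node (3,3) S=446.6729: V=(p*·12.5000+(1−p*)·130.8100)/1.3=23.7984; Δ=(12.5000−130.8100)/(634.2756−290.3374)=-0.3440; B=V−Δ·S=177.4478
Node (2,0) S=65.9100: V=(p*·74.0249+(1−p*)·177.8054)/1.3=69.3834; Δ=(74.0249−177.8054)/(93.5922−42.8415)=-2.0449; B=V−Δ·S=204.1633
Node (2,1) S=143.9880: V=(p*·93.7803+(1−p*)·74.0249)/1.3=69.7704; Δ=(93.7803−74.0249)/(204.4630−93.5922)=0.1782; B=V−Δ·S=44.1140
Node (2,2) S=314.5584: V=(p*·23.7984+(1−p*)·93.7803)/1.3=26.6959; Δ=(23.7984−93.7803)/(446.6729−204.4630)=-0.2889; B=V−Δ·S=117.5815
Node (1,0) S=101.4000: V=(p*·69.7704+(1−p*)·69.3834)/1.3=53.6232; Δ=(69.7704−69.3834)/(143.9880−65.9100)=0.0050; B=V−Δ·S=53.1206
Node (1,1) S=221.5200: V=(p*·26.6959+(1−p*)·69.7704)/1.3=25.6991; Δ=(26.6959−69.7704)/(314.5584−143.9880)=-0.2525; B=V−Δ·S=81.6400
Node (0,0) S=156.0000: V=(p*·25.6991+(1−p*)·53.6232)/1.3=23.1161; Δ=(25.6991−53.6232)/(221.5200−101.4000)=-0.2325; B=V−Δ·S=59.3811
The time-0 hedge costs 23.1161, which is the no-arbitrage price.

(0,0): Delta=-0.2325 Bond=59.3811
(1,0): Delta=0.0050 Bond=53.1206
(1,1): Delta=-0.2525 Bond=81.6400
(2,0): Delta=-2.0449 Bond=204.1633
(2,1): Delta=0.1782 Bond=44.1140
(2,2): Delta=-0.2889 Bond=117.5815
(3,0): Delta=-2.5340 Bond=286.3638
(3,1): Delta=-2.0036 Bond=261.5444
(3,2): Delta=0.3626 Bond=19.6504
(3,3): Delta=-0.3440 Bond=177.4478
V0=23.1161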